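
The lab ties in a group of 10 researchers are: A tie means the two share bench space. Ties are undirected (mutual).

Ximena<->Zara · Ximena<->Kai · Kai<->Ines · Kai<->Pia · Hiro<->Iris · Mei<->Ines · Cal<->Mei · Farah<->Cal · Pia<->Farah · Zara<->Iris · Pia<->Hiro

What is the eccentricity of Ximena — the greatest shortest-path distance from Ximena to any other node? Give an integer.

Distances from Ximena: Cal:4, Farah:3, Hiro:3, Ines:2, Iris:2, Kai:1, Mei:3, Pia:2, Zara:1.
The largest is 4 (to Cal), so the eccentricity of Ximena is 4.

4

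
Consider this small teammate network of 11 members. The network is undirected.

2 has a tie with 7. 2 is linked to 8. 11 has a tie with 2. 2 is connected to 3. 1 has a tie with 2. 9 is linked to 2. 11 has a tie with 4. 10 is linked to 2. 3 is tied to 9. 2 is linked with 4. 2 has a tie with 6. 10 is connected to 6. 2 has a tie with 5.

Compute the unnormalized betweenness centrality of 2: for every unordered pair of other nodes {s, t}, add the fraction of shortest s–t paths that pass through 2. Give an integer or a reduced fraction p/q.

42

Pairs whose geodesics pass through 2 — 11–10: 1; 11–5: 1; 11–9: 1; 11–8: 1; 11–7: 1; 11–6: 1; 11–1: 1; 11–3: 1; 10–5: 1; 10–9: 1; 10–8: 1; 10–7: 1; 10–1: 1; 10–4: 1 … (+28 more pairs).
All other pairs contribute 0.
Summing the contributions gives betweenness(2) = 42.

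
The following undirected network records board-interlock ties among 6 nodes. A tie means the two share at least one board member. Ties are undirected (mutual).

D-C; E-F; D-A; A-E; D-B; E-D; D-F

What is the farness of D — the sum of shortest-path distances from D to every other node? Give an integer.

Distances from D: A:1, B:1, C:1, E:1, F:1.
Sum = 1 + 1 + 1 + 1 + 1 = 5.

5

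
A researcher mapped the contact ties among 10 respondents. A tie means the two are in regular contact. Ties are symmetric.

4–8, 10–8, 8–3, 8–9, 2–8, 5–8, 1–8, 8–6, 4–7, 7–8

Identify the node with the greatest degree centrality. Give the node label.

Degrees — 1:1, 2:1, 3:1, 4:2, 5:1, 6:1, 7:2, 8:9, 9:1, 10:1.
The maximum is 9, attained only by 8.

8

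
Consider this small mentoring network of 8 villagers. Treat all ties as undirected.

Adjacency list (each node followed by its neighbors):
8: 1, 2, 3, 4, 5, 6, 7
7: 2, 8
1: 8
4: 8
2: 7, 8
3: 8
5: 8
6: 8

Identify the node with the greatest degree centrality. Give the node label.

8

Degrees — 1:1, 2:2, 3:1, 4:1, 5:1, 6:1, 7:2, 8:7.
The maximum is 7, attained only by 8.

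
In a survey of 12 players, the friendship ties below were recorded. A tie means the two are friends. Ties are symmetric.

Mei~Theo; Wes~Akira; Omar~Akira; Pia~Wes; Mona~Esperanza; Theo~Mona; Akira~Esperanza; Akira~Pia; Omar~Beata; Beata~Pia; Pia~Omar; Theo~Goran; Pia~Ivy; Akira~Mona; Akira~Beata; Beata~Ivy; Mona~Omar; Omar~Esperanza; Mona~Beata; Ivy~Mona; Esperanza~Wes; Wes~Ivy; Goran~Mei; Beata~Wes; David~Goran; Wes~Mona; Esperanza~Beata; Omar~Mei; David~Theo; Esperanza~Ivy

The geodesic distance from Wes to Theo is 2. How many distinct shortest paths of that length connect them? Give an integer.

The shortest distance is 2, and the only length-2 path is Wes–Mona–Theo. So there is exactly 1 shortest path.

1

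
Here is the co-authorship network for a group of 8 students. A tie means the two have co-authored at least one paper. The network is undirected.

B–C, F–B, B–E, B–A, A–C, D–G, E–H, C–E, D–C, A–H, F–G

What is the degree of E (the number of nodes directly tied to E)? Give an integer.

E is directly tied to B, C, and H. That is 3 neighbors, so the degree of E is 3.

3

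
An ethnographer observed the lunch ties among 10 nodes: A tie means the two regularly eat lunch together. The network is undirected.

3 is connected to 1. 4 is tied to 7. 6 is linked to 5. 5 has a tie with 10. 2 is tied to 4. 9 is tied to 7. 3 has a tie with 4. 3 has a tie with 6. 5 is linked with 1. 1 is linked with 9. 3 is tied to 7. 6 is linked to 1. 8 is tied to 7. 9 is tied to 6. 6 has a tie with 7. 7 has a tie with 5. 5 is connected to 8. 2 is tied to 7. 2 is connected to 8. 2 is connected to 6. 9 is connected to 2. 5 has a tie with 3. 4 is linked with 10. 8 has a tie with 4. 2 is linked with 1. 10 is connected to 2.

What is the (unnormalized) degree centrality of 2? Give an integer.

7

2 is directly tied to 1, 4, 6, 7, 8, 9, and 10. That is 7 neighbors, so the degree of 2 is 7.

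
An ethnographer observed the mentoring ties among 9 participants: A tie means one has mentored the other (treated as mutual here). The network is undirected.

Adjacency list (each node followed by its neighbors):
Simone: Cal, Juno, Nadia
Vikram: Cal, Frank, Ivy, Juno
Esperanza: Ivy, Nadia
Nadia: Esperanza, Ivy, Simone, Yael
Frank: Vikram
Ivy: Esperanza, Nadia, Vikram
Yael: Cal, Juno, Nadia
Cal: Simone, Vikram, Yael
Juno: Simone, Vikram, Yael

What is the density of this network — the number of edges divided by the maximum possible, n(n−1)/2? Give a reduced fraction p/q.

13/36

There are 13 edges and 9 nodes, so the maximum possible is C(9,2) = 36.
Density = 13/36.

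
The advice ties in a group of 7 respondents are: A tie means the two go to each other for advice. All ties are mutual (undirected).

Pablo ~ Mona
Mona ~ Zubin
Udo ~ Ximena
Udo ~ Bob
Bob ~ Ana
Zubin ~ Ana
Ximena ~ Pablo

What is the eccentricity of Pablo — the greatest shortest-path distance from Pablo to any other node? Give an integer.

3

Distances from Pablo: Ana:3, Bob:3, Mona:1, Udo:2, Ximena:1, Zubin:2.
The largest is 3 (to Ana and Bob), so the eccentricity of Pablo is 3.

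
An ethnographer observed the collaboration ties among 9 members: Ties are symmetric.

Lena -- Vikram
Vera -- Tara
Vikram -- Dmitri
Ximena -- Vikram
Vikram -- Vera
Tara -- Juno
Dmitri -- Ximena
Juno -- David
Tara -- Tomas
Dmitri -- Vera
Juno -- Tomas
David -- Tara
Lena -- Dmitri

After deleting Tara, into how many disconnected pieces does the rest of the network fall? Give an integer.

Without Tara, the remaining ties split the others into: {David, Juno, Tomas}; {Dmitri, Lena, Vera, Vikram, Ximena}.
That's 2 separate components.

2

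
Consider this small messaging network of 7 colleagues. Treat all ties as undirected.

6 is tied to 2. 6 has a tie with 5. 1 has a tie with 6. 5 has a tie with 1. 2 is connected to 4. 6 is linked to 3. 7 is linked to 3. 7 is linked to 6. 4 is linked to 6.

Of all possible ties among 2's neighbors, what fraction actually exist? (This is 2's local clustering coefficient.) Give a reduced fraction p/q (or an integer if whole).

1

2's neighbors: 4 and 6 (k = 2).
Possible neighbor pairs: C(2,2) = 1. Edges among them: 4–6 → e = 1.
Clustering(2) = 1/1.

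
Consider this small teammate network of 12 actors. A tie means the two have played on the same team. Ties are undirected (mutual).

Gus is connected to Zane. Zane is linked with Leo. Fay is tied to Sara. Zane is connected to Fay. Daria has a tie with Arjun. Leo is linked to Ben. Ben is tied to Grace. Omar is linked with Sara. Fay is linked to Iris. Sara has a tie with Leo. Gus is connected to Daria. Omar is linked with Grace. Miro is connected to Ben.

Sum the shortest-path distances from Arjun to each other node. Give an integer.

Distances from Arjun: Ben:5, Daria:1, Fay:4, Grace:6, Gus:2, Iris:5, Leo:4, Miro:6, Omar:6, Sara:5, Zane:3.
Sum = 5 + 1 + 4 + 6 + 2 + 5 + 4 + 6 + 6 + 5 + 3 = 47.

47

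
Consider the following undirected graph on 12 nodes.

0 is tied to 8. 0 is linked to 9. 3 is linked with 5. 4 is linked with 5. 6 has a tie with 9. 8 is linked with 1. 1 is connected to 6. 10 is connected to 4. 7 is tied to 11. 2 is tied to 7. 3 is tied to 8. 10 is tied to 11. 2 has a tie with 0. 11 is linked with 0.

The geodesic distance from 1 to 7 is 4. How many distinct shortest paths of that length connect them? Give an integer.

2

The shortest distance is 4. The length-4 paths are: 1–8–0–11–7; 1–8–0–2–7.
That gives 2 distinct shortest paths.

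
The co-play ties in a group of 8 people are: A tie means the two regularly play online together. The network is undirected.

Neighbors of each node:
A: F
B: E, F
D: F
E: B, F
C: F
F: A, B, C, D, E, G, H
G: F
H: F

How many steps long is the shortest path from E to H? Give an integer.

2

One shortest route is E – F – H, which uses 2 edges, and E and H are not directly tied, so nothing shorter exists. So d(E,H) = 2.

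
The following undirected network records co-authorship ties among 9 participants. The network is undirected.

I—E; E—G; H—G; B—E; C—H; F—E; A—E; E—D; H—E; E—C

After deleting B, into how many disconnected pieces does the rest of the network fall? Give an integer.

B's neighbors (E) remain reachable from one another through other ties, so the rest of the network stays in one piece.

1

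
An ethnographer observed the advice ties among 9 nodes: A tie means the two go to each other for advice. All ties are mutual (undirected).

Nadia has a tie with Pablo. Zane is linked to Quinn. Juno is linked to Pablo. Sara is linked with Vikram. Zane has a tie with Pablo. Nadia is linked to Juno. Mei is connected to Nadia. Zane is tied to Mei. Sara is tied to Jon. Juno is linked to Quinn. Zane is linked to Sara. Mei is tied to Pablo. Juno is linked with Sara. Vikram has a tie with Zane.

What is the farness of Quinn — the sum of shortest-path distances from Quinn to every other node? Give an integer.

Distances from Quinn: Jon:3, Juno:1, Mei:2, Nadia:2, Pablo:2, Sara:2, Vikram:2, Zane:1.
Sum = 3 + 1 + 2 + 2 + 2 + 2 + 2 + 1 = 15.

15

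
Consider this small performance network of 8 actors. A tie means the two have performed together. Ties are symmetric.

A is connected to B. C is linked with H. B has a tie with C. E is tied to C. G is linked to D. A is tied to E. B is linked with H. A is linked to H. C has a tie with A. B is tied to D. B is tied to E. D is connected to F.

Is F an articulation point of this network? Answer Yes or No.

No

Even without F, every remaining node can still reach every other (the residual graph is connected), so F is not a cut vertex.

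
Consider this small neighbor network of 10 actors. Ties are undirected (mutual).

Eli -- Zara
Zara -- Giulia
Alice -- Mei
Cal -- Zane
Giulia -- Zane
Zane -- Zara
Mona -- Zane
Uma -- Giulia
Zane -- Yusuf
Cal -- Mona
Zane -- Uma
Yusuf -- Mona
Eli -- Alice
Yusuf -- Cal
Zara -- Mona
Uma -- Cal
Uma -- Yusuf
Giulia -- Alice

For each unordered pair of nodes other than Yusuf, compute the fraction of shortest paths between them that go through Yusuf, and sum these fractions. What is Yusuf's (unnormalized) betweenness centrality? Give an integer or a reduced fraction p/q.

1/3

Pairs whose geodesics pass through Yusuf — Mona–Uma: 1/3.
All other pairs contribute 0.
Summing the contributions gives betweenness(Yusuf) = 1/3.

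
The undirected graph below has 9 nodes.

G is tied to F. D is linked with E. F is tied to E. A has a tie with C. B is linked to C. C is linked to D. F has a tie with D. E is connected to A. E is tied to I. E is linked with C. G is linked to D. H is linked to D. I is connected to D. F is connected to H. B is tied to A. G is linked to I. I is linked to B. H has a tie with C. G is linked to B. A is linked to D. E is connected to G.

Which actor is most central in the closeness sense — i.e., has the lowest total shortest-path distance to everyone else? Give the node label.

D

Farness (sum of distances to all others) for each node — A:12, B:12, C:11, D:9, E:10, F:12, G:11, H:13, I:12.
The smallest farness is 9, for D, so D has the highest closeness.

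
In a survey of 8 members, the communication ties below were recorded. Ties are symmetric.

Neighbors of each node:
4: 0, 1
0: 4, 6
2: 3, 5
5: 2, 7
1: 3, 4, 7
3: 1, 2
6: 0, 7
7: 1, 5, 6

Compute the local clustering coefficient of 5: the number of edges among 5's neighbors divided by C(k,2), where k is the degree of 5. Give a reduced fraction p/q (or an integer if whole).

5's neighbors: 2 and 7 (k = 2).
Possible neighbor pairs: C(2,2) = 1. Edges among them: none → e = 0.
Clustering(5) = 0/1.

0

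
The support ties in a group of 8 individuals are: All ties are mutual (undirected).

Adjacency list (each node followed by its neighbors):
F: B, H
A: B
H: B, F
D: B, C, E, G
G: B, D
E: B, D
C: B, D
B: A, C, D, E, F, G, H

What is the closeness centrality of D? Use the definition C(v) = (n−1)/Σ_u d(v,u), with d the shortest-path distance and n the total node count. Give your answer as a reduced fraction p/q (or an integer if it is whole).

Distances from D: A:2, B:1, C:1, E:1, F:2, G:1, H:2. Sum = 10.
n = 8, so closeness = 7/10.

7/10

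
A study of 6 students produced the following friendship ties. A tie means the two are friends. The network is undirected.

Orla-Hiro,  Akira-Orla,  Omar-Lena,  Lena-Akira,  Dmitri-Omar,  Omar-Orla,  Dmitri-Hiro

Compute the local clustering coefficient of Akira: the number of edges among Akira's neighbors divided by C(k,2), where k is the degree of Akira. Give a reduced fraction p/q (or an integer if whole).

Akira's neighbors: Lena and Orla (k = 2).
Possible neighbor pairs: C(2,2) = 1. Edges among them: none → e = 0.
Clustering(Akira) = 0/1.

0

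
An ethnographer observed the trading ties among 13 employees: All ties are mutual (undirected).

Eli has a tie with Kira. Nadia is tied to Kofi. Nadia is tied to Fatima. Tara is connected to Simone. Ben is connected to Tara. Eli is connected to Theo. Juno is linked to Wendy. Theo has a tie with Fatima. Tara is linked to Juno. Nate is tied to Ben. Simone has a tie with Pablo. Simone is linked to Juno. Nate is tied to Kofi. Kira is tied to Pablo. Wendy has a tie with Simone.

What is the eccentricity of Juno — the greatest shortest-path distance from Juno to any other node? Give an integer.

6

Distances from Juno: Ben:2, Eli:4, Fatima:6, Kira:3, Kofi:4, Nadia:5, Nate:3, Pablo:2, Simone:1, Tara:1, Theo:5, Wendy:1.
The largest is 6 (to Fatima), so the eccentricity of Juno is 6.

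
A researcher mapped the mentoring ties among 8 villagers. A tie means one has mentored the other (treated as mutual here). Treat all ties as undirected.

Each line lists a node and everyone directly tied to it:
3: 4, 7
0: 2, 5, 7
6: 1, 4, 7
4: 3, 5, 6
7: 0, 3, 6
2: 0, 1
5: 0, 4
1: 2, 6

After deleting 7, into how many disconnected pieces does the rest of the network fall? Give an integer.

7's neighbors (0, 3, and 6) remain reachable from one another through other ties, so the rest of the network stays in one piece.

1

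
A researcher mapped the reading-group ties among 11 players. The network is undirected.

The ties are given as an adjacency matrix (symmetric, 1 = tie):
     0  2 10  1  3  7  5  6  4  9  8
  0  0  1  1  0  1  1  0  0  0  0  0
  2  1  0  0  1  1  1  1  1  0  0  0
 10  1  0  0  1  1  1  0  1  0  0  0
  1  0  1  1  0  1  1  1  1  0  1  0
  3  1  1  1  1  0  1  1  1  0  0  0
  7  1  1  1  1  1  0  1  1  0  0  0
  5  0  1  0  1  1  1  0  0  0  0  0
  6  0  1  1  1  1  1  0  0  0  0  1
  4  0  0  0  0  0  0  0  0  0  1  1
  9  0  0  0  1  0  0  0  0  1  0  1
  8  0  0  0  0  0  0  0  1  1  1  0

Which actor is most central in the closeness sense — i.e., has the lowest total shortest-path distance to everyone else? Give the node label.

Farness (sum of distances to all others) for each node — 0:20, 1:13, 2:15, 3:14, 4:25, 5:18, 6:14, 7:14, 8:19, 9:18, 10:16.
The smallest farness is 13, for 1, so 1 has the highest closeness.

1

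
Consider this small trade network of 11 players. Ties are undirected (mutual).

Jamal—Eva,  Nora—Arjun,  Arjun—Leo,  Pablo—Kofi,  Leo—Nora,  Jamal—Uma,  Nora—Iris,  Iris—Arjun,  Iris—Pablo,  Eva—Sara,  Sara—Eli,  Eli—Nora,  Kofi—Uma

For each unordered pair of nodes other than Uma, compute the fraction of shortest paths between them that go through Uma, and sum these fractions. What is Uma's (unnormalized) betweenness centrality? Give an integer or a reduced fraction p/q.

13/2

Pairs whose geodesics pass through Uma — Arjun–Jamal: 1/2; Iris–Jamal: 1; Pablo–Jamal: 1; Pablo–Eva: 1; Kofi–Jamal: 1; Kofi–Eva: 1; Kofi–Sara: 1.
All other pairs contribute 0.
Summing the contributions gives betweenness(Uma) = 13/2.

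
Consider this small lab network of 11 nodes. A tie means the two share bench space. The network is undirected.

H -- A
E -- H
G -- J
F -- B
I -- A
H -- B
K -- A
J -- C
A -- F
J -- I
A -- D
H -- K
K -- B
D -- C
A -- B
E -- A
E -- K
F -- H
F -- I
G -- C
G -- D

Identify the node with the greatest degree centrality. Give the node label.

A

Degrees — A:7, B:4, C:3, D:3, E:3, F:4, G:3, H:5, I:3, J:3, K:4.
The maximum is 7, attained only by A.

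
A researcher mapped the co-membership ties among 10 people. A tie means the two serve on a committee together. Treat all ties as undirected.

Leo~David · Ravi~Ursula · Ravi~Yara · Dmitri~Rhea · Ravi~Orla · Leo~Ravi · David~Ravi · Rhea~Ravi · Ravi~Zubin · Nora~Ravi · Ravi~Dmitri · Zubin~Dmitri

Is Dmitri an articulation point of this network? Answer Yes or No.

Even without Dmitri, every remaining node can still reach every other (the residual graph is connected), so Dmitri is not a cut vertex.

No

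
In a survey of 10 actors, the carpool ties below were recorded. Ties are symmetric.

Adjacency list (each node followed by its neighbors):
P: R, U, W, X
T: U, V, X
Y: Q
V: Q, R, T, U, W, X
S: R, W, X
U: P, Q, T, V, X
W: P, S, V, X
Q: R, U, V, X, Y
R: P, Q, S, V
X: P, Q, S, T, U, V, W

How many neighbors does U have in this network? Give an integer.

5

U is directly tied to P, Q, T, V, and X. That is 5 neighbors, so the degree of U is 5.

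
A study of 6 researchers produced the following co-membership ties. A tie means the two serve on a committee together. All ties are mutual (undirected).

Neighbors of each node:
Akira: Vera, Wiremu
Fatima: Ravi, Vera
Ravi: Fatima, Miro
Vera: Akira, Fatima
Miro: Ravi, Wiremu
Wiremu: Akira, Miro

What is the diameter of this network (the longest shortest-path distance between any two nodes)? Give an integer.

3

Eccentricity of each node (its greatest distance to any other): Akira:3, Fatima:3, Miro:3, Ravi:3, Vera:3, Wiremu:3.
The maximum eccentricity is 3, realized for instance by the pair Miro–Vera via Miro – Wiremu – Akira – Vera. So the diameter is 3.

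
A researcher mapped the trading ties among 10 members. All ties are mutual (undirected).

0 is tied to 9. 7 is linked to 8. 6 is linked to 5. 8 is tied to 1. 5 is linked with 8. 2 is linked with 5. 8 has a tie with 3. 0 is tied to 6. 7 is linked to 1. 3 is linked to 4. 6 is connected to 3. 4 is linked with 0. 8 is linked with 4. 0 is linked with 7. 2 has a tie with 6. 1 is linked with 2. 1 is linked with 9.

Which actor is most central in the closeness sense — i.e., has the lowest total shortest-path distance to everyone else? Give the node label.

8

Farness (sum of distances to all others) for each node — 0:14, 1:14, 2:16, 3:16, 4:16, 5:16, 6:14, 7:15, 8:13, 9:18.
The smallest farness is 13, for 8, so 8 has the highest closeness.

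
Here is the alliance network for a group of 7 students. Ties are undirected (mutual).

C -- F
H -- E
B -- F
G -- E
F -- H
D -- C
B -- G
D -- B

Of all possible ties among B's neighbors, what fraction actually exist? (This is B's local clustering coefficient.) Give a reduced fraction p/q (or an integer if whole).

0

B's neighbors: D, F, and G (k = 3).
Possible neighbor pairs: C(3,2) = 3. Edges among them: none → e = 0.
Clustering(B) = 0/3 = 0.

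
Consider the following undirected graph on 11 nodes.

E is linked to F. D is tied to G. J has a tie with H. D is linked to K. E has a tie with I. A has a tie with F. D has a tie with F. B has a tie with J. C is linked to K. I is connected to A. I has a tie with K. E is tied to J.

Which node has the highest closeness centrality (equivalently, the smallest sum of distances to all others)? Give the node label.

E

Farness (sum of distances to all others) for each node — A:25, B:33, C:31, D:22, E:19, F:20, G:31, H:33, I:20, J:24, K:22.
The smallest farness is 19, for E, so E has the highest closeness.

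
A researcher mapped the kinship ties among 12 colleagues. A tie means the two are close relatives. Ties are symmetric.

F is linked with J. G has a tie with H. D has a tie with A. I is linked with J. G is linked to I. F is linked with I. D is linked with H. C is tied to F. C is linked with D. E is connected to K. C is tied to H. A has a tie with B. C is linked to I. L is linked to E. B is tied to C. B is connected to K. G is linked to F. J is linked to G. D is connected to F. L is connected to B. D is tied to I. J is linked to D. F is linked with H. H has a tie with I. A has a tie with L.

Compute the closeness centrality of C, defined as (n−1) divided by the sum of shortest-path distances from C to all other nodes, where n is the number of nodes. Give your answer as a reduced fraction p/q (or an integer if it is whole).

Distances from C: A:2, B:1, D:1, E:3, F:1, G:2, H:1, I:1, J:2, K:2, L:2. Sum = 18.
n = 12, so closeness = 11/18.

11/18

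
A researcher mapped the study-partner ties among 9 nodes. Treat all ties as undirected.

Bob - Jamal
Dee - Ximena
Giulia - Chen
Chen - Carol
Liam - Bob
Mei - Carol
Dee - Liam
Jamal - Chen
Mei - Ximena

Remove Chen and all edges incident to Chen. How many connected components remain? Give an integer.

2

Without Chen, the remaining ties split the others into: {Bob, Carol, Dee, Jamal, Liam, Mei, Ximena}; {Giulia}.
That's 2 separate components.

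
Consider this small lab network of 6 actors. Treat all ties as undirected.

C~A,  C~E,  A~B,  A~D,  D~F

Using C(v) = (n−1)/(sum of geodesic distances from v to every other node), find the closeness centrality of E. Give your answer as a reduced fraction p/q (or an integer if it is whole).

5/13

Distances from E: A:2, B:3, C:1, D:3, F:4. Sum = 13.
n = 6, so closeness = 5/13.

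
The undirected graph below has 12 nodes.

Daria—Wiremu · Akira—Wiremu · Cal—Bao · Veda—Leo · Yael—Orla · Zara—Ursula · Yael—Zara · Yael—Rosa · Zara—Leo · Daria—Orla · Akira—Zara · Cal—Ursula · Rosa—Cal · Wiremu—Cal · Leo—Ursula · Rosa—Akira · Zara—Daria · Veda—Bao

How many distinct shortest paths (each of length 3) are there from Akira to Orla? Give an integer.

4

The shortest distance is 3. The length-3 paths are: Akira–Zara–Daria–Orla; Akira–Wiremu–Daria–Orla; Akira–Rosa–Yael–Orla; Akira–Zara–Yael–Orla.
That gives 4 distinct shortest paths.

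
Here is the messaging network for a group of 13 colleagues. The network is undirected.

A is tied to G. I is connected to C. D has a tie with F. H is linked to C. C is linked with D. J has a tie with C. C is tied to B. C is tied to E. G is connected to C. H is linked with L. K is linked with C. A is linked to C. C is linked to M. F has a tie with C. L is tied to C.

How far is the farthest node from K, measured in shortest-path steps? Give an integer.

2

Distances from K: A:2, B:2, C:1, D:2, E:2, F:2, G:2, H:2, I:2, J:2, L:2, M:2.
The largest is 2 (to A, L, D, F, H, E, B, M, J, G, and I), so the eccentricity of K is 2.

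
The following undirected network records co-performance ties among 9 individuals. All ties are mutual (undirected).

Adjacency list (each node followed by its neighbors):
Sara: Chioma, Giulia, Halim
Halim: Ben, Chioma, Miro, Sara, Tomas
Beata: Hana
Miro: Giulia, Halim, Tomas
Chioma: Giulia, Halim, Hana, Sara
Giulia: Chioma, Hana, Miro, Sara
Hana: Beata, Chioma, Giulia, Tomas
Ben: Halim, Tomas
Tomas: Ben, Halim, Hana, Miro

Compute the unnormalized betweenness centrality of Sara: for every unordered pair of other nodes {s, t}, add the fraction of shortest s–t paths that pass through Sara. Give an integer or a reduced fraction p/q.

Pairs whose geodesics pass through Sara — Giulia–Halim: 1/3; Giulia–Ben: 1/5.
All other pairs contribute 0.
Summing the contributions gives betweenness(Sara) = 8/15.

8/15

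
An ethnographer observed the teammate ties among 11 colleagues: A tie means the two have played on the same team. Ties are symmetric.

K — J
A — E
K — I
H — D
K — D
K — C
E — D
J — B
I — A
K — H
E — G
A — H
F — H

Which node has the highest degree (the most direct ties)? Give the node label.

K

Degrees — A:3, B:1, C:1, D:3, E:3, F:1, G:1, H:4, I:2, J:2, K:5.
The maximum is 5, attained only by K.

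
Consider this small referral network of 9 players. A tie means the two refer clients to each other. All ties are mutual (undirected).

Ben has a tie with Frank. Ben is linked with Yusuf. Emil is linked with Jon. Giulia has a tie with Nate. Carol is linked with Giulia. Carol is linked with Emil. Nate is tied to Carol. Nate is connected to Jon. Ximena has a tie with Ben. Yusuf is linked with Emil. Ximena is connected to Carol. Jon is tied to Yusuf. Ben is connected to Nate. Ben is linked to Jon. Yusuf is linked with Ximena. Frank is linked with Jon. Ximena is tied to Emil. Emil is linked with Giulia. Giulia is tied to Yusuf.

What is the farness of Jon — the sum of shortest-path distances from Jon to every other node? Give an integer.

Distances from Jon: Ben:1, Carol:2, Emil:1, Frank:1, Giulia:2, Nate:1, Ximena:2, Yusuf:1.
Sum = 1 + 2 + 1 + 1 + 2 + 1 + 2 + 1 = 11.

11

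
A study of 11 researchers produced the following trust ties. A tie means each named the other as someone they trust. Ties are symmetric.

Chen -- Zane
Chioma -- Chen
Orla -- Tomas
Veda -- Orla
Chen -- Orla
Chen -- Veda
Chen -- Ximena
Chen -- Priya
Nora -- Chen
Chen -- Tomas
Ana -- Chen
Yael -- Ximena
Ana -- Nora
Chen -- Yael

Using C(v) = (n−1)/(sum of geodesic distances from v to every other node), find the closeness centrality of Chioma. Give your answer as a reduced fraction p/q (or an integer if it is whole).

Distances from Chioma: Ana:2, Chen:1, Nora:2, Orla:2, Priya:2, Tomas:2, Veda:2, Ximena:2, Yael:2, Zane:2. Sum = 19.
n = 11, so closeness = 10/19.

10/19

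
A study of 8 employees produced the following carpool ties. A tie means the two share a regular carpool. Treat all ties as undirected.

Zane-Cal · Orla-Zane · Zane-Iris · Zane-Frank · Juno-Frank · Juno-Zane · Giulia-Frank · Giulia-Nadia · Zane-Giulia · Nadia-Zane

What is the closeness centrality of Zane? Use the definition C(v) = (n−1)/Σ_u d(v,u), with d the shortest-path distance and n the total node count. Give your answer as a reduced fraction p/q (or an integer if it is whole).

Distances from Zane: Cal:1, Frank:1, Giulia:1, Iris:1, Juno:1, Nadia:1, Orla:1. Sum = 7.
n = 8, so closeness = 7/7 = 1.

1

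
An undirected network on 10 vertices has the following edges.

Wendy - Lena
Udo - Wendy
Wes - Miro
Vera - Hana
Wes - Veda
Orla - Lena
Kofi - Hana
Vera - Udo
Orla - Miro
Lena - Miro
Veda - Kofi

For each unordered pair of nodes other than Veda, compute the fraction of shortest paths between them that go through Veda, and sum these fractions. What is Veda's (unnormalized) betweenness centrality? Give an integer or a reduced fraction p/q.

15/2

Pairs whose geodesics pass through Veda — Miro–Hana: 1; Miro–Kofi: 1; Orla–Hana: 1/2; Orla–Kofi: 1; Lena–Kofi: 1; Vera–Wes: 1; Hana–Wes: 1; Kofi–Wes: 1.
All other pairs contribute 0.
Summing the contributions gives betweenness(Veda) = 15/2.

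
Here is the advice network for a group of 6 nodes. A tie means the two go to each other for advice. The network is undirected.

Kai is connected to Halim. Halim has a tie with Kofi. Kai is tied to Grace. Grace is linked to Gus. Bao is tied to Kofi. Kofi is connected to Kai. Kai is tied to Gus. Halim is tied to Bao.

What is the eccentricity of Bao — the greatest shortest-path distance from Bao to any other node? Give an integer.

Distances from Bao: Grace:3, Gus:3, Halim:1, Kai:2, Kofi:1.
The largest is 3 (to Gus and Grace), so the eccentricity of Bao is 3.

3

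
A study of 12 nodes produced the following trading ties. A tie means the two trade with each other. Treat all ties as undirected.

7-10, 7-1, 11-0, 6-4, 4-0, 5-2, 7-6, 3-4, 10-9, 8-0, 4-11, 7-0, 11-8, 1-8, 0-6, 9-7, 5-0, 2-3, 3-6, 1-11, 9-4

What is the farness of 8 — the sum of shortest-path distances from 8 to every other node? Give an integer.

Distances from 8: 0:1, 1:1, 2:3, 3:3, 4:2, 5:2, 6:2, 7:2, 9:3, 10:3, 11:1.
Sum = 1 + 1 + 3 + 3 + 2 + 2 + 2 + 2 + 3 + 3 + 1 = 23.

23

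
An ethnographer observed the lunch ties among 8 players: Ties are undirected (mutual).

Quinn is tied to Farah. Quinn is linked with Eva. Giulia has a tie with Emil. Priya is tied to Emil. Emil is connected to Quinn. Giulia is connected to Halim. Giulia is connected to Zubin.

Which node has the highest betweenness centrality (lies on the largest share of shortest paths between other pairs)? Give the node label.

Unnormalized betweenness of each node: Emil:15, Eva:0, Farah:0, Giulia:11, Halim:0, Priya:0, Quinn:11, Zubin:0.
Emil has the largest value, 15, making it the main broker — the node through which the most shortest paths run.

Emil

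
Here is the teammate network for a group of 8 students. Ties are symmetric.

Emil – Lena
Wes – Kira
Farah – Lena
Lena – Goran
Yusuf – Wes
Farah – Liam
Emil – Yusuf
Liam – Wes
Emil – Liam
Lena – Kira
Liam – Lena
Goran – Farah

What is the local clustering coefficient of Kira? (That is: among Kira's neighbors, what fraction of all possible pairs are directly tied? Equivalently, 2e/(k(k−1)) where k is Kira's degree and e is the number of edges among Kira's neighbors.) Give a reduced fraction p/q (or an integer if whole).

Kira's neighbors: Lena and Wes (k = 2).
Possible neighbor pairs: C(2,2) = 1. Edges among them: none → e = 0.
Clustering(Kira) = 0/1.

0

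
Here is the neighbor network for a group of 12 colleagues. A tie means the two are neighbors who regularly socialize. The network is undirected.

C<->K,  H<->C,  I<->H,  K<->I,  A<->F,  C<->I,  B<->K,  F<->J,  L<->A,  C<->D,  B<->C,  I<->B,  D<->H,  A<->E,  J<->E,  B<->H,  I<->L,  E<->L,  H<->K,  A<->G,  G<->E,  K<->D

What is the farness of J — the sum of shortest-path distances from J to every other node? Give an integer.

Distances from J: A:2, B:4, C:4, D:5, E:1, F:1, G:2, H:4, I:3, K:4, L:2.
Sum = 2 + 4 + 4 + 5 + 1 + 1 + 2 + 4 + 3 + 4 + 2 = 32.

32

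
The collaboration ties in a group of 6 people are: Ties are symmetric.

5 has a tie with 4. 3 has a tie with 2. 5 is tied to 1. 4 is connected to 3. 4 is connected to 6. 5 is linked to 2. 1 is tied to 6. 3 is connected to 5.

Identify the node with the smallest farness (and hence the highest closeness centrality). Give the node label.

Farness (sum of distances to all others) for each node — 1:8, 2:9, 3:7, 4:7, 5:6, 6:9.
The smallest farness is 6, for 5, so 5 has the highest closeness.

5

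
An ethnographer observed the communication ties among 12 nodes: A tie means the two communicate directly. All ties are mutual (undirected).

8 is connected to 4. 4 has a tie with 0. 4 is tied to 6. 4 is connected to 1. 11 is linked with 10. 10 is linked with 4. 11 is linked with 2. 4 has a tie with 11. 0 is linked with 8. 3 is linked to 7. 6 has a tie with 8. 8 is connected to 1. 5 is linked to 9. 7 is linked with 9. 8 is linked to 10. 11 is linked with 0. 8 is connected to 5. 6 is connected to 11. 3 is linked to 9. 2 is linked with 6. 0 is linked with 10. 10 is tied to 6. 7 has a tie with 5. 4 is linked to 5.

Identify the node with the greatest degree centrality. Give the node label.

4

Degrees — 0:4, 1:2, 2:2, 3:2, 4:7, 5:4, 6:5, 7:3, 8:6, 9:3, 10:5, 11:5.
The maximum is 7, attained only by 4.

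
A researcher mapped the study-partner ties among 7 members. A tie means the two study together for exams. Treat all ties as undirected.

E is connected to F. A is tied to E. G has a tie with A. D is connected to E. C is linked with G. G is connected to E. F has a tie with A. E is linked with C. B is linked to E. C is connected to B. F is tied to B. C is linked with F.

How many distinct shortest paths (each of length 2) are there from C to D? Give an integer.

The shortest distance is 2, and the only length-2 path is C–E–D. So there is exactly 1 shortest path.

1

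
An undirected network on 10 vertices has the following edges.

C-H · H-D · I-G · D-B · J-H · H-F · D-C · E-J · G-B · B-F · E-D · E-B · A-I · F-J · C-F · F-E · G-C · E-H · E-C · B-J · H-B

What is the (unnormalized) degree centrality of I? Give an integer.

I is directly tied to A and G. That is 2 neighbors, so the degree of I is 2.

2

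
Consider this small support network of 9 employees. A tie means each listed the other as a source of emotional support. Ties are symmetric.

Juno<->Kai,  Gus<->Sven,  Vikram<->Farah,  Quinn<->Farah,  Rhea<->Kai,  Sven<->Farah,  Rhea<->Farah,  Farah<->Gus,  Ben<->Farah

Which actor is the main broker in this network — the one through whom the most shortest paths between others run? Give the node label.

Unnormalized betweenness of each node: Ben:0, Farah:24, Gus:0, Juno:0, Kai:7, Quinn:0, Rhea:12, Sven:0, Vikram:0.
Farah has the largest value, 24, making it the main broker — the node through which the most shortest paths run.

Farah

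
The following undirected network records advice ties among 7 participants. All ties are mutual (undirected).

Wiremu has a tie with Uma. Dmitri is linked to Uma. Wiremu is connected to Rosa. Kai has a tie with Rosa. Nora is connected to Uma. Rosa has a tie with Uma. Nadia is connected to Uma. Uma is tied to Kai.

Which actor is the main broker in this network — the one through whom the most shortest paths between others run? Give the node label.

Uma

Unnormalized betweenness of each node: Dmitri:0, Kai:0, Nadia:0, Nora:0, Rosa:1/2, Uma:25/2, Wiremu:0.
Uma has the largest value, 25/2, making it the main broker — the node through which the most shortest paths run.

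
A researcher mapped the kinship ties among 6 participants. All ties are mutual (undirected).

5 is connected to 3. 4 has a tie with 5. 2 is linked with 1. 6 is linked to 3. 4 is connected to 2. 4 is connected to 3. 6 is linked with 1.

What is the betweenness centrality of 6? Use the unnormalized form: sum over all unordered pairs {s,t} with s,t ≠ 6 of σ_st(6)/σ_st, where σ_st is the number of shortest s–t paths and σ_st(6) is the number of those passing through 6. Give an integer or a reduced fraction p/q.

3/2

Pairs whose geodesics pass through 6 — 3–1: 1; 1–5: 1/2.
All other pairs contribute 0.
Summing the contributions gives betweenness(6) = 3/2.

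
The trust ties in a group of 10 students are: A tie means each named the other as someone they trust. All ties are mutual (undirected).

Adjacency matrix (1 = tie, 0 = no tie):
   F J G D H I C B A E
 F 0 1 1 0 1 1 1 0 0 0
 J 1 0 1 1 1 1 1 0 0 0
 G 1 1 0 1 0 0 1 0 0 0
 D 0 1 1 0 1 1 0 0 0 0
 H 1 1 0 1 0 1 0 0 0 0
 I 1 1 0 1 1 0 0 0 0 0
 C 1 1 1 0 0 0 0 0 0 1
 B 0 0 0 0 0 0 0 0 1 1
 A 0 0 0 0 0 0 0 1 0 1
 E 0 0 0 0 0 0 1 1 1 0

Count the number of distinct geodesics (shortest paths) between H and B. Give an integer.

2

The shortest distance is 4. The length-4 paths are: H–F–C–E–B; H–J–C–E–B.
That gives 2 distinct shortest paths.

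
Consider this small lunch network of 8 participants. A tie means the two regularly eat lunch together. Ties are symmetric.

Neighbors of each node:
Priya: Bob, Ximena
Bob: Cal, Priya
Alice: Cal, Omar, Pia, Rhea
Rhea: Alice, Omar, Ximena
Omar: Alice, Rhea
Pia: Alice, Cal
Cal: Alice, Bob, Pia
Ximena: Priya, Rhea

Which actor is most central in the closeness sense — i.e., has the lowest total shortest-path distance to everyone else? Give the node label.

Farness (sum of distances to all others) for each node — Alice:11, Bob:14, Cal:12, Omar:14, Pia:14, Priya:15, Rhea:12, Ximena:14.
The smallest farness is 11, for Alice, so Alice has the highest closeness.

Alice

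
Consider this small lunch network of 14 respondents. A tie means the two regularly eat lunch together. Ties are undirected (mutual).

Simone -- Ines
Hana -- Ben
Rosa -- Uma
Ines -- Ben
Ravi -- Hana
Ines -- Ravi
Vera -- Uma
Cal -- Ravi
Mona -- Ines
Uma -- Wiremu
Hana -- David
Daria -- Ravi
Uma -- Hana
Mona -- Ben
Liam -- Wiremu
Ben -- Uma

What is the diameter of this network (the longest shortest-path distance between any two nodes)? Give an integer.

Eccentricity of each node (its greatest distance to any other): Ben:3, Cal:5, Daria:5, David:4, Hana:3, Ines:4, Liam:5, Mona:4, Ravi:4, Rosa:4, Simone:5, Uma:3, Vera:4, Wiremu:4.
The maximum eccentricity is 5, realized for instance by the pair Cal–Liam via Cal – Ravi – Hana – Uma – Wiremu – Liam. So the diameter is 5.

5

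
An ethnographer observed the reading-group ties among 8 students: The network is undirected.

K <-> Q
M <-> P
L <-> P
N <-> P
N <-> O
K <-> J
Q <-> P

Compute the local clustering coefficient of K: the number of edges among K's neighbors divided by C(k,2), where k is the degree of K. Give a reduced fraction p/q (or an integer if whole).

K's neighbors: J and Q (k = 2).
Possible neighbor pairs: C(2,2) = 1. Edges among them: none → e = 0.
Clustering(K) = 0/1.

0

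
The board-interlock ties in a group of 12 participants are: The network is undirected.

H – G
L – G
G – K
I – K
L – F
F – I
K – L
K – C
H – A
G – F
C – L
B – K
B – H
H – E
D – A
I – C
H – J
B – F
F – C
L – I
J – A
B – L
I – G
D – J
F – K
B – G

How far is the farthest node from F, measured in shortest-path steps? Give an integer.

4

Distances from F: A:3, B:1, C:1, D:4, E:3, G:1, H:2, I:1, J:3, K:1, L:1.
The largest is 4 (to D), so the eccentricity of F is 4.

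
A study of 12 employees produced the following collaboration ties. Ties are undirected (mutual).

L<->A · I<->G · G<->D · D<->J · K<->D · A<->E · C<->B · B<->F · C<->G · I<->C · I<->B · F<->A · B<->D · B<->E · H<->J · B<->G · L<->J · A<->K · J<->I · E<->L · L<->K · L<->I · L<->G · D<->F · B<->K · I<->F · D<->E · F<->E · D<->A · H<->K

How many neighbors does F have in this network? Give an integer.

5

F is directly tied to A, B, D, E, and I. That is 5 neighbors, so the degree of F is 5.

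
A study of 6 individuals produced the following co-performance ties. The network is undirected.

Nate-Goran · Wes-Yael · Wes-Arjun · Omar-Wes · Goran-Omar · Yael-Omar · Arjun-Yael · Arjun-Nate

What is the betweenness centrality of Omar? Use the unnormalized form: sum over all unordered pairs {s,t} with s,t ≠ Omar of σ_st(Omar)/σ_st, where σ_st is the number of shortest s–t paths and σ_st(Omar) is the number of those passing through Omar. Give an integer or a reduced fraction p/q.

2

Pairs whose geodesics pass through Omar — Wes–Goran: 1; Yael–Goran: 1.
All other pairs contribute 0.
Summing the contributions gives betweenness(Omar) = 2.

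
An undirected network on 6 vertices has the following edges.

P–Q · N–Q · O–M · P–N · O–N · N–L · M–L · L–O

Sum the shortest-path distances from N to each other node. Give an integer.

Distances from N: L:1, M:2, O:1, P:1, Q:1.
Sum = 1 + 2 + 1 + 1 + 1 = 6.

6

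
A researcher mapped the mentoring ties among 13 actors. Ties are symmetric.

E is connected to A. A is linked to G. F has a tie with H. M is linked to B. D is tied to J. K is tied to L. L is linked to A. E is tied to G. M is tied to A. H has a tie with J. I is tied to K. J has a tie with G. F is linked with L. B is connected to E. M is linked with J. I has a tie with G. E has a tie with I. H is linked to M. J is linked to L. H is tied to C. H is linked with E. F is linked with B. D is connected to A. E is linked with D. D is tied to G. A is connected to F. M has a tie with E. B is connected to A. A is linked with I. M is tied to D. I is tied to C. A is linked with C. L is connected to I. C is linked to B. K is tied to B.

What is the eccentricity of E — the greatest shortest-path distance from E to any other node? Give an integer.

Distances from E: A:1, B:1, C:2, D:1, F:2, G:1, H:1, I:1, J:2, K:2, L:2, M:1.
The largest is 2 (to C, F, K, L, and J), so the eccentricity of E is 2.

2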